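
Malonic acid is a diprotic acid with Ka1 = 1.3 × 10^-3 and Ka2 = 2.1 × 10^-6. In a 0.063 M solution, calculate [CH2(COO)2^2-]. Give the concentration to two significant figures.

First ionization gives [H+] ≈ [CH2(COOH)COO-] = 8.42 × 10^-3 M.
Second step: Ka2 = [H+][CH2(COO)2^2-]/[CH2(COOH)COO-] ≈ [CH2(COO)2^2-] (since [H+] ≈ [CH2(COOH)COO-]).
So [CH2(COO)2^2-] ≈ Ka2.

2.1 × 10^-6 M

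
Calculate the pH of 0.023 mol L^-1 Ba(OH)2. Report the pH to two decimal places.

Ba(OH)2 is a strong base (each formula unit releases 2 OH-); [OH-] = 0.046 M.
pOH = -log(0.046) = 1.34
pH = 14.00 - 1.34 = 12.66

pH = 12.66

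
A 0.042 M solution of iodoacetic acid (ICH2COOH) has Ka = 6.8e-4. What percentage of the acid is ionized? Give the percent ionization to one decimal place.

11.9%

ICH2COOH ⇌ ICH2COO- + H+; let x = [H+] at equilibrium.
Ka = x²/(C₀ − x); solving the quadratic gives x = 5.01 × 10^-3 M.
% ionization = x/C₀ × 100% = 5.01 × 10^-3/0.042 × 100% = 11.9%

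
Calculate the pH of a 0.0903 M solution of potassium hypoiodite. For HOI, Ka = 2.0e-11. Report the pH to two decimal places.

OI- is the conjugate base of the weak acid HOI.
Kb = Kw/Ka = 1.0×10^-14 / 2.0 × 10^-11 = 5.00 × 10^-4
Kb = [OH-]²/(0.0903 − [OH-]) = 5.00 × 10^-4
Here C₀/Kb ≈ 181, so the small-[OH-] approximation fails. Use the quadratic:
[OH-] = [−0.0005 + √(0.0005² + 0.000181)]/2 = 6.47 × 10^-3 M
pOH = 2.19, so pH = 14.00 − pOH = 11.81

pH = 11.81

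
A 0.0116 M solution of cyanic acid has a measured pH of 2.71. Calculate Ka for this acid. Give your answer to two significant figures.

[H+] = 10^(-2.71) = 1.95 × 10^-3 M
At equilibrium [HA] = 0.0116 − 1.95 × 10^-3 = 9.65 × 10^-3 M
Ka = [H+][A-]/[HA] = (1.95 × 10^-3)² / 9.65 × 10^-3 = 3.9 × 10^-4

Ka = 3.9 × 10^-4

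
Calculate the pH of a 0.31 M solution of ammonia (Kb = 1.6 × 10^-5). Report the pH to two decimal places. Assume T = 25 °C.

NH3 + H2O ⇌ NH4+ + OH-
From the ICE table, Kb = [OH-]²/(0.31 − [OH-]) = 1.6 × 10^-5.
Since Kb ≪ C₀, [OH-] ≈ √(Kb·C₀) = 2.23 × 10^-3 M.
pOH = −log(2.23 × 10^-3) = 2.65; pH = 14.00 − 2.65 = 11.35

pH = 11.35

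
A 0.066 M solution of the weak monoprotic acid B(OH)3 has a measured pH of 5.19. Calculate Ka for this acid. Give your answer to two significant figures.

Ka = 6.3 × 10^-10

[H+] = 10^(-5.19) = 6.46 × 10^-6 M
At equilibrium [HA] = 0.066 − 6.46 × 10^-6 = 6.60 × 10^-2 M
Ka = [H+][A-]/[HA] = (6.46 × 10^-6)² / 6.60 × 10^-2 = 6.3 × 10^-10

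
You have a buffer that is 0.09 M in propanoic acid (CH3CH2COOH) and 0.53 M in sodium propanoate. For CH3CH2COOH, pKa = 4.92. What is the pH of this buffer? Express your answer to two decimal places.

Henderson–Hasselbalch: pH = pKa + log([CH3CH2COO-]/[CH3CH2COOH]) = 4.92 + log(0.53/0.09)
pH = 4.92 + (+0.770) = 5.69

pH = 5.69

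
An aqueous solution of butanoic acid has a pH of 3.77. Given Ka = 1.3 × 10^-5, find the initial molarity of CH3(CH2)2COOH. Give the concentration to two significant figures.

C₀ = 2.4 × 10^-3 M

[H+] = 10^(-3.77) = 1.70 × 10^-4 M = x
Ka = x²/(C₀ − x) ⇒ C₀ = x + x²/Ka
C₀ = 1.70 × 10^-4 + (1.70 × 10^-4)²/(1.3 × 10^-5) = 2.39 × 10^-3 M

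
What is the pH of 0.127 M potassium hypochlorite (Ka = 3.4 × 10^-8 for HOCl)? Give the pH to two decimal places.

pH = 10.29

OCl- is the conjugate base of the weak acid HOCl.
Kb = Kw/Ka = 1.0×10^-14 / 3.4 × 10^-8 = 2.94 × 10^-7
Kb = [OH-]²/(0.127 − [OH-]) = 2.94 × 10^-7
Since Kb ≪ C₀, [OH-] ≈ √(Kb·C₀) = 1.93 × 10^-4 M.
pOH = −log(1.93 × 10^-4) = 3.71; pH = 14.00 − 3.71 = 10.29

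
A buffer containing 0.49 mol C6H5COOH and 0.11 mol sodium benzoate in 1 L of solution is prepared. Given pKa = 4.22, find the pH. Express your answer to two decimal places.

pH = 3.57

Using pH = pKa + log([base]/[acid]) with [base]/[acid] = 0.11/0.49:
pH = 4.22 + (-0.649) = 3.57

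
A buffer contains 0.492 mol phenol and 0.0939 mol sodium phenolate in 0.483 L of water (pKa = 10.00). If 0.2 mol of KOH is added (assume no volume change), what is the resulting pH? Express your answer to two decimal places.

OH- converts C6H5OH to C6H5O-: C6H5OH → 0.292 mol, C6H5O- → 0.294 mol.
pH = pKa + log([A⁻]/[HA]) = 10.00 + log(0.294/0.292) = 10.00 +0.003

pH = 10.00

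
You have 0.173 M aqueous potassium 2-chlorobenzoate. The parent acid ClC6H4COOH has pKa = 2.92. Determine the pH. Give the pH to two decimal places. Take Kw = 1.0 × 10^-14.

pH = 8.08

ClC6H4COO- is the conjugate base of the weak acid ClC6H4COOH.
Ka = 10^(−2.92) = 1.20 × 10^-3
Kb = Kw/Ka = 1.0×10^-14 / 1.20 × 10^-3 = 8.33 × 10^-12
From the ICE table, Kb = [OH-]²/(0.173 − [OH-]) = 8.33 × 10^-12.
Assume [OH-] ≪ 0.173: [OH-] ≈ √(8.33 × 10^-12 × 0.173) = 1.20 × 10^-6 M
Check: 0.00069% ionized — well under 5%, approximation valid.
pOH = −log(1.20 × 10^-6) = 5.92; pH = 14.00 − 5.92 = 8.08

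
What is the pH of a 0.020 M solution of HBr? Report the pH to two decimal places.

HBr is a strong acid and dissociates completely, so [H+] = 0.020 M.
pH = -log(0.02) = 1.70

pH = 1.70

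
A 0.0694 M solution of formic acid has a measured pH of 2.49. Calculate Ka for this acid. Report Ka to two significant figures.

[H+] = 10^(-2.49) = 3.24 × 10^-3 M
At equilibrium [HA] = 0.0694 − 3.24 × 10^-3 = 6.62 × 10^-2 M
Ka = [H+][A-]/[HA] = (3.24 × 10^-3)² / 6.62 × 10^-2 = 1.6 × 10^-4

Ka = 1.6 × 10^-4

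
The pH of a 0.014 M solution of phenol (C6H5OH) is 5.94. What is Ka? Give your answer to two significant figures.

[H+] = 10^(-5.94) = 1.15 × 10^-6 M
At equilibrium [HA] = 0.014 − 1.15 × 10^-6 = 1.40 × 10^-2 M
Ka = [H+][A-]/[HA] = (1.15 × 10^-6)² / 1.40 × 10^-2 = 9.4 × 10^-11

Ka = 9.4 × 10^-11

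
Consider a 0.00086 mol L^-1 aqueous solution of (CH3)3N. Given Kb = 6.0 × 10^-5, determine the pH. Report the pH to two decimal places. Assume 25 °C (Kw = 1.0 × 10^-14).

pH = 10.30

(CH3)3N + H2O ⇌ (CH3)3NH+ + OH-
From the ICE table, Kb = [OH-]²/(0.00086 − [OH-]) = 6.0 × 10^-5.
The 5% rule fails; solving [OH-]² + Kb·[OH-] − Kb·C₀ = 0 exactly:
[OH-] = (−Kb + √(Kb² + 4·Kb·C₀))/2 = 1.99 × 10^-4 M
pOH = −log(1.99 × 10^-4) = 3.70; pH = 14.00 − 3.70 = 10.30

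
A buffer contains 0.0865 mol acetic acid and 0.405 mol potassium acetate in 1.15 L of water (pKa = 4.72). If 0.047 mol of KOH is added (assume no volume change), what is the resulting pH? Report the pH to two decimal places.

After neutralization: n(CH3COOH) = 0.0395 mol, n(CH3COO-) = 0.452 mol.
pH = pKa + log([A⁻]/[HA]) = 4.72 + log(0.452/0.0395) = 4.72 +1.059

pH = 5.78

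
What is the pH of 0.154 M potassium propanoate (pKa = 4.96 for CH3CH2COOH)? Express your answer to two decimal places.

pH = 9.07

CH3CH2COO- is the conjugate base of the weak acid CH3CH2COOH.
Ka = 10^(−4.96) = 1.10 × 10^-5
Kb = Kw/Ka = 1.0×10^-14 / 1.10 × 10^-5 = 9.09 × 10^-10
Let x = [OH-] at equilibrium. Kb = x²/(0.154 − x).
Since Kb ≪ C₀, x ≈ √(Kb·C₀) = 1.18 × 10^-5 M.
Check: 0.0077% ionized — well under 5%, approximation valid.
pOH = −log(1.18 × 10^-5) = 4.93; pH = 14.00 − 4.93 = 9.07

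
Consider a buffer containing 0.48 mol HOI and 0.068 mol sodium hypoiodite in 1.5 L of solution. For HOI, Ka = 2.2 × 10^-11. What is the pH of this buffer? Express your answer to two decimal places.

pH = 9.81

pKa = −log(2.2 × 10^-11) = 10.658
Using pH = pKa + log([base]/[acid]) with [base]/[acid] = 0.068/0.48:
pH = 10.658 + (-0.849) = 9.81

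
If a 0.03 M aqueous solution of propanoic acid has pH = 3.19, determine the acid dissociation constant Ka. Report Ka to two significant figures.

Ka = 1.4 × 10^-5

[H+] = 10^(-3.19) = 6.46 × 10^-4 M
At equilibrium [HA] = 0.03 − 6.46 × 10^-4 = 2.94 × 10^-2 M
Ka = [H+][A-]/[HA] = (6.46 × 10^-4)² / 2.94 × 10^-2 = 1.4 × 10^-5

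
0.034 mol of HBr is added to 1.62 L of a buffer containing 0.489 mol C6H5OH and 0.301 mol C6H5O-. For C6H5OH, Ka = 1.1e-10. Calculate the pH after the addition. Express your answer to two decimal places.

After neutralization: n(C6H5OH) = 0.523 mol, n(C6H5O-) = 0.267 mol.
pKa = −log(1.1 × 10^-10) = 9.959
pH = pKa + log(n_C6H5O-/n_C6H5OH) = 9.959 + log(0.267/0.523) = 9.959 + (-0.292)

pH = 9.67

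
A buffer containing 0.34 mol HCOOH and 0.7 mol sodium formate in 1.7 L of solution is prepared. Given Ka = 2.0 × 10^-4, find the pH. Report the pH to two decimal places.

pH = 4.01

pKa = −log(2.0 × 10^-4) = 3.699
pH = pKa + log([A⁻]/[HA]) = 3.699 + log(0.7/0.34)
pH = 3.699 + (+0.314) = 4.01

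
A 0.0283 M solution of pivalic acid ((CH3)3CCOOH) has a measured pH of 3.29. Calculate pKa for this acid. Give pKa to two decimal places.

pKa = 5.02

[H+] = 10^(-3.29) = 5.13 × 10^-4 M
At equilibrium [HA] = 0.0283 − 5.13 × 10^-4 = 2.78 × 10^-2 M
Ka = [H+][A-]/[HA] = (5.13 × 10^-4)² / 2.78 × 10^-2 = 9.47 × 10^-6
pKa = -log(9.47 × 10^-6) = 5.02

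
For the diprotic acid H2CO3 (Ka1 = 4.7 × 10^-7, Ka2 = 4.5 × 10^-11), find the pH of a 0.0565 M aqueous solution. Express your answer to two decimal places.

Since Ka1 ≫ Ka2, the first ionization dominates [H+].
Ka1 = x²/(0.0565 − x) = 4.7 × 10^-7
x ≈ √(4.7 × 10^-7 × 0.0565) = 1.63 × 10^-4 M
pH = −log(1.63 × 10^-4) = 3.79

pH = 3.79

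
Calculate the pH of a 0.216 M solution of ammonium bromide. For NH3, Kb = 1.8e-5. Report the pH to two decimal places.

pH = 4.96

NH4+ is the conjugate acid of the weak base NH3.
Ka = Kw/Kb = 1.0×10^-14 / 1.8 × 10^-5 = 5.56 × 10^-10
Let x = [H+] at equilibrium. Ka = x²/(0.216 − x).
Since Ka ≪ C₀, x ≈ √(Ka·C₀) = 1.10 × 10^-5 M.
pH = −log(1.10 × 10^-5) = 4.96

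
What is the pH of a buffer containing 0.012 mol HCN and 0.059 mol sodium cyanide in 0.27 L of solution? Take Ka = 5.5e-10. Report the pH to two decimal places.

pH = 9.95

pKa = −log(5.5 × 10^-10) = 9.260
pH = pKa + log([A⁻]/[HA]) = 9.260 + log(0.059/0.012)
pH = 9.260 + (+0.692) = 9.95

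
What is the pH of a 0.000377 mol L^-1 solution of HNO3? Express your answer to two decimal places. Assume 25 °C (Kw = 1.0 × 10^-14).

pH = 3.42

HNO3 is a strong acid and dissociates completely, so [H+] = 0.000377 M.
pH = -log(0.000377) = 3.42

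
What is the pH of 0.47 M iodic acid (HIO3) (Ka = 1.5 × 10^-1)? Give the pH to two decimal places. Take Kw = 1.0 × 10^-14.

HIO3 ⇌ IO3- + H+
Ka = x²/(0.47 − x) = 1.5 × 10^-1
x is not negligible relative to C₀; solve x² + 0.15·x − 0.0705 = 0.
x = [−0.15 + √(0.15² + 0.282)]/2 = 2.01 × 10^-1 M
pH = −log[H+] = −log(2.01 × 10^-1) = 0.70

pH = 0.70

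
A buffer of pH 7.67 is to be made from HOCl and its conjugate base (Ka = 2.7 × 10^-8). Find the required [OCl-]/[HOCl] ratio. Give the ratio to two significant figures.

ratio = 1.3

pKa = -log(2.7 × 10^-8) = 7.569
pH = pKa + log(r) ⇒ log(r) = 7.67 − 7.569 = +0.101
r = [OCl-]/[HOCl] = 10^(+0.101) = 1.26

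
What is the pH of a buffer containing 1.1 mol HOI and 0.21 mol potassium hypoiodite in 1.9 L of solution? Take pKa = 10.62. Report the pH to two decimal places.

Henderson–Hasselbalch: pH = pKa + log([OI-]/[HOI]) = 10.62 + log(0.21/1.1)
pH = 10.62 + (-0.719) = 9.90

pH = 9.90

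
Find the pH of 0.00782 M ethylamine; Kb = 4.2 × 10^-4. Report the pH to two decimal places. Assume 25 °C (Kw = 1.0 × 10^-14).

pH = 11.21

C2H5NH2 + H2O ⇌ C2H5NH3+ + OH-
Kb = [OH-]²/(0.00782 − [OH-]) = 4.2 × 10^-4
[OH-] is not negligible relative to C₀; solve [OH-]² + 0.00042·[OH-] − 3.28e-06 = 0.
[OH-] = [−0.00042 + √(0.00042² + 1.31e-05)]/2 = 1.61 × 10^-3 M
pOH = 2.79, so pH = 14.00 − pOH = 11.21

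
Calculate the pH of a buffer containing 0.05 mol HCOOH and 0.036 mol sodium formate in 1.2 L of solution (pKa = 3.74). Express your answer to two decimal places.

pH = 3.60

pH = pKa + log([A⁻]/[HA]) = 3.74 + log(0.036/0.05)
pH = 3.74 + (-0.143) = 3.60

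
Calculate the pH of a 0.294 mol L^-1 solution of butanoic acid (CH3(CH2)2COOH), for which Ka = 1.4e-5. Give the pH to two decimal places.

pH = 2.69

CH3(CH2)2COOH ⇌ CH3(CH2)2COO- + H+
From the ICE table, Ka = [H+]²/(0.294 − [H+]) = 1.4 × 10^-5.
Assume [H+] ≪ 0.294: [H+] ≈ √(1.4 × 10^-5 × 0.294) = 2.03 × 10^-3 M
([H+]/C₀ = 0.69% < 5%, so the approximation holds.)
pH = −log(2.03 × 10^-3) = 2.69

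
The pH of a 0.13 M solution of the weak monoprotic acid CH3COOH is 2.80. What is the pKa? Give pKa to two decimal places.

pKa = 4.71

[H+] = 10^(-2.80) = 1.58 × 10^-3 M
At equilibrium [HA] = 0.13 − 1.58 × 10^-3 = 1.28 × 10^-1 M
Ka = [H+][A-]/[HA] = (1.58 × 10^-3)² / 1.28 × 10^-1 = 1.95 × 10^-5
pKa = -log(1.95 × 10^-5) = 4.71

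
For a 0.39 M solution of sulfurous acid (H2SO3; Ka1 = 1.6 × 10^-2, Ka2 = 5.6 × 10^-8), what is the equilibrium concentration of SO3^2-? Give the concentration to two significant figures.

5.6 × 10^-8 M

First ionization gives [H+] ≈ [HSO3-] = 7.14 × 10^-2 M.
Second step: Ka2 = [H+][SO3^2-]/[HSO3-] ≈ [SO3^2-] (since [H+] ≈ [HSO3-]).
So [SO3^2-] ≈ Ka2.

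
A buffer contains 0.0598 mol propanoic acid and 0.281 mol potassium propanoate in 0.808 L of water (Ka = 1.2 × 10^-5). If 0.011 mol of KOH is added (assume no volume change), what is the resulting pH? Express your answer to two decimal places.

After neutralization: n(CH3CH2COOH) = 0.0488 mol, n(CH3CH2COO-) = 0.292 mol.
pKa = −log(1.2 × 10^-5) = 4.921
Henderson–Hasselbalch with mole ratio 0.292/0.0488: pH = 4.921 + (+0.777)

pH = 5.70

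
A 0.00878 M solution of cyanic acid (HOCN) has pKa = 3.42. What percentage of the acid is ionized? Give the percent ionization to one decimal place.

18.8%

HOCN ⇌ OCN- + H+; let x = [H+] at equilibrium.
Ka = 10^(−3.42) = 3.80 × 10^-4
Ka = x²/(C₀ − x); solving the quadratic gives x = 1.65 × 10^-3 M.
Fraction ionized = 1.65 × 10^-3 / 0.00878 = 0.1879 → 18.8%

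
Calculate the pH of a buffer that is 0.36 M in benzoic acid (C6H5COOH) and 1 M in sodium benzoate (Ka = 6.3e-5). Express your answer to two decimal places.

pH = 4.64

pKa = −log(6.3 × 10^-5) = 4.201
Henderson–Hasselbalch: pH = pKa + log([C6H5COO-]/[C6H5COOH]) = 4.201 + log(1/0.36)
pH = 4.201 + (+0.444) = 4.64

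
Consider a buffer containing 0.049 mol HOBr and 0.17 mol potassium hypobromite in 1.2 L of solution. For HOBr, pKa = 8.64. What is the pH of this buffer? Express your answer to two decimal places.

pH = pKa + log([A⁻]/[HA]) = 8.64 + log(0.17/0.049)
pH = 8.64 + (+0.540) = 9.18

pH = 9.18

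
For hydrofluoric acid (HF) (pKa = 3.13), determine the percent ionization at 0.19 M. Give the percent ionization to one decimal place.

HF ⇌ F- + H+; let x = [H+] at equilibrium.
Ka = 10^(−3.13) = 7.41 × 10^-4
Solve x² + 0.000741x − 0.000141 = 0 → x = 1.15 × 10^-2 M
% ionization = x/C₀ × 100% = 1.15 × 10^-2/0.19 × 100% = 6.1%

6.1%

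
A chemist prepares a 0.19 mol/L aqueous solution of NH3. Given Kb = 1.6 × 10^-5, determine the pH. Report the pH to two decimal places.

NH3 + H2O ⇌ NH4+ + OH-
Kb = [OH-]²/(0.19 − [OH-]) = 1.6 × 10^-5
Since Kb ≪ C₀, [OH-] ≈ √(Kb·C₀) = 1.74 × 10^-3 M.
([OH-]/C₀ = 0.92% < 5%, so the approximation holds.)
pOH = −log(1.74 × 10^-3) = 2.76; pH = 14.00 − 2.76 = 11.24

pH = 11.24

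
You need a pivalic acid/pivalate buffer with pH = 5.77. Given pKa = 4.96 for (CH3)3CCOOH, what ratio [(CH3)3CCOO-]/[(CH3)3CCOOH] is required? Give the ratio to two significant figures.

ratio = 6.5

pH = pKa + log(r) ⇒ log(r) = 5.77 − 4.96 = +0.81
r = [(CH3)3CCOO-]/[(CH3)3CCOOH] = 10^(+0.81) = 6.46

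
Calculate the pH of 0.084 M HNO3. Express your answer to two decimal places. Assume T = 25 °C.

pH = 1.08

HNO3 is a strong acid and dissociates completely, so [H+] = 0.084 M.
pH = -log(0.084) = 1.08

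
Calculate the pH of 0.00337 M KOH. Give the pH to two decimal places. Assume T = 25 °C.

KOH is a strong base; [OH-] = 0.00337 M.
pOH = -log(0.00337) = 2.47
pH = 14.00 - 2.47 = 11.53

pH = 11.53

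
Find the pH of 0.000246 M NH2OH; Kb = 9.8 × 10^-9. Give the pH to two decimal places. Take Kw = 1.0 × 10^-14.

NH2OH + H2O ⇌ NH3OH+ + OH-
Let x = [OH-] at equilibrium. Kb = x²/(0.000246 − x).
Assume x ≪ 0.000246: x ≈ √(9.8 × 10^-9 × 0.000246) = 1.55 × 10^-6 M
Check: 0.63% ionized — well under 5%, approximation valid.
pOH = 5.81, so pH = 14.00 − pOH = 8.19

pH = 8.19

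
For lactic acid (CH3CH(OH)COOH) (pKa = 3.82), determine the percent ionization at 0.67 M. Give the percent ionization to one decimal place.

1.5%

CH3CH(OH)COOH ⇌ CH3CH(OH)COO- + H+; let x = [H+] at equilibrium.
Ka = 10^(−3.82) = 1.51 × 10^-4
x ≈ √(Ka·C₀) = √(1.51 × 10^-4 × 0.67) = 1.01 × 10^-2 M
Fraction ionized = 1.01 × 10^-2 / 0.67 = 0.0151 → 1.5%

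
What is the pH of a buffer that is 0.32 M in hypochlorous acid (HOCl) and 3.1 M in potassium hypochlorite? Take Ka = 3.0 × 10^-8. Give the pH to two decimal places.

pKa = −log(3.0 × 10^-8) = 7.523
Using pH = pKa + log([base]/[acid]) with [base]/[acid] = 3.1/0.32:
pH = 7.523 + (+0.986) = 8.51

pH = 8.51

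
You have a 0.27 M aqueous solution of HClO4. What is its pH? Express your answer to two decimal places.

pH = 0.57

HClO4 is a strong acid and dissociates completely, so [H+] = 0.27 M.
pH = -log(0.27) = 0.57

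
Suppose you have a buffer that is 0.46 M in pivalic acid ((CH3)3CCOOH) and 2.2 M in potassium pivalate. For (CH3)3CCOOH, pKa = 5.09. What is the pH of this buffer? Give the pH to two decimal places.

pH = 5.77

Henderson–Hasselbalch: pH = pKa + log([(CH3)3CCOO-]/[(CH3)3CCOOH]) = 5.09 + log(2.2/0.46)
pH = 5.09 + (+0.680) = 5.77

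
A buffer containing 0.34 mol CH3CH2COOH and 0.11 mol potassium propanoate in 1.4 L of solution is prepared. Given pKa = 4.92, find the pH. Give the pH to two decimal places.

pH = 4.43

pH = pKa + log([A⁻]/[HA]) = 4.92 + log(0.11/0.34)
pH = 4.92 + (-0.490) = 4.43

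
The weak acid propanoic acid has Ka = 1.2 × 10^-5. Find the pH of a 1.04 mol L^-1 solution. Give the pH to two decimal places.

CH3CH2COOH ⇌ CH3CH2COO- + H+
Let x = [H+] at equilibrium. Ka = x²/(1.04 − x).
Assume x ≪ 1.04: x ≈ √(1.2 × 10^-5 × 1.04) = 3.53 × 10^-3 M
pH = −log[H+] = −log(3.53 × 10^-3) = 2.45

pH = 2.45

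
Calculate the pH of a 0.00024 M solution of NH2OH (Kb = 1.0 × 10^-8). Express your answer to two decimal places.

pH = 8.19

NH2OH + H2O ⇌ NH3OH+ + OH-
Kb = [OH-]²/(0.00024 − [OH-]) = 1.0 × 10^-8
Since Kb ≪ C₀, [OH-] ≈ √(Kb·C₀) = 1.55 × 10^-6 M.
pOH = −log(1.55 × 10^-6) = 5.81; pH = 14.00 − 5.81 = 8.19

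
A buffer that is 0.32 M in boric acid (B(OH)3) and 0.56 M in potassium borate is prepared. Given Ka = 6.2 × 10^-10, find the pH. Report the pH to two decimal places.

pKa = −log(6.2 × 10^-10) = 9.208
pH = pKa + log([A⁻]/[HA]) = 9.208 + log(0.56/0.32)
pH = 9.208 + (+0.243) = 9.45

pH = 9.45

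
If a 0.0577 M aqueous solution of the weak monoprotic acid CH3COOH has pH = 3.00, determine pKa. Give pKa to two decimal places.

pKa = 4.75

[H+] = 10^(-3.00) = 1.00 × 10^-3 M
At equilibrium [HA] = 0.0577 − 1.00 × 10^-3 = 5.67 × 10^-2 M
Ka = [H+][A-]/[HA] = (1.00 × 10^-3)² / 5.67 × 10^-2 = 1.76 × 10^-5
pKa = -log(1.76 × 10^-5) = 4.75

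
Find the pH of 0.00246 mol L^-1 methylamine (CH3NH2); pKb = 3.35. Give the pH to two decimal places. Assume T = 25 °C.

CH3NH2 + H2O ⇌ CH3NH3+ + OH-
Kb = 10^(−3.35) = 4.47 × 10^-4
From the ICE table, Kb = x²/(0.00246 − x) = 4.47 × 10^-4.
The 5% rule fails; solving x² + Kb·x − Kb·C₀ = 0 exactly:
x = (−Kb + √(Kb² + 4·Kb·C₀))/2 = 8.49 × 10^-4 M
pOH = −log(8.49 × 10^-4) = 3.07; pH = 14.00 − 3.07 = 10.93

pH = 10.93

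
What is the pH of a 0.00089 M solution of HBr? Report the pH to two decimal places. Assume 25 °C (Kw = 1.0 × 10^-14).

HBr is a strong acid and dissociates completely, so [H+] = 0.00089 M.
pH = -log(0.00089) = 3.05

pH = 3.05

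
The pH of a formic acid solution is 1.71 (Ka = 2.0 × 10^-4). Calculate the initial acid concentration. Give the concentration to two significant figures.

C₀ = 1.9 M

[H+] = 10^(-1.71) = 1.95 × 10^-2 M = x
Ka = x²/(C₀ − x) ⇒ C₀ = x + x²/Ka
C₀ = 1.95 × 10^-2 + (1.95 × 10^-2)²/(2.0 × 10^-4) = 1.92 M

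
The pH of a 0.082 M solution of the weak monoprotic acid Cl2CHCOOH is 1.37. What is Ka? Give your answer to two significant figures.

[H+] = 10^(-1.37) = 4.27 × 10^-2 M
At equilibrium [HA] = 0.082 − 4.27 × 10^-2 = 3.93 × 10^-2 M
Ka = [H+][A-]/[HA] = (4.27 × 10^-2)² / 3.93 × 10^-2 = 4.6 × 10^-2

Ka = 4.6 × 10^-2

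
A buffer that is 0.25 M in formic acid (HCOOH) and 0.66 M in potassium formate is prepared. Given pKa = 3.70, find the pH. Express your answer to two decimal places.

Henderson–Hasselbalch: pH = pKa + log([HCOO-]/[HCOOH]) = 3.70 + log(0.66/0.25)
pH = 3.70 + (+0.422) = 4.12

pH = 4.12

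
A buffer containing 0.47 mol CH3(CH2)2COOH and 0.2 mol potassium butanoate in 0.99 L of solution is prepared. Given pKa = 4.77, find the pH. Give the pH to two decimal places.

Using pH = pKa + log([base]/[acid]) with [base]/[acid] = 0.2/0.47:
pH = 4.77 + (-0.371) = 4.40

pH = 4.40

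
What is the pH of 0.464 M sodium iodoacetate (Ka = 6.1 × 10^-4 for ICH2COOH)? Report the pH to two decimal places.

pH = 8.44

ICH2COO- is the conjugate base of the weak acid ICH2COOH.
Kb = Kw/Ka = 1.0×10^-14 / 6.1 × 10^-4 = 1.64 × 10^-11
Kb = [OH-]²/(0.464 − [OH-]) = 1.64 × 10^-11
Assume [OH-] ≪ 0.464: [OH-] ≈ √(1.64 × 10^-11 × 0.464) = 2.76 × 10^-6 M
Check: 0.00059% ionized — well under 5%, approximation valid.
pOH = 5.56, so pH = 14.00 − pOH = 8.44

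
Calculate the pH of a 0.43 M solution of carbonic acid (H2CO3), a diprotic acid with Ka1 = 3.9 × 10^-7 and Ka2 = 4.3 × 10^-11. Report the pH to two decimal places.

Since Ka1 ≫ Ka2, the first ionization dominates [H+].
Ka1 = x²/(0.43 − x) = 3.9 × 10^-7
x ≈ √(3.9 × 10^-7 × 0.43) = 4.10 × 10^-4 M
pH = −log(4.10 × 10^-4) = 3.39

pH = 3.39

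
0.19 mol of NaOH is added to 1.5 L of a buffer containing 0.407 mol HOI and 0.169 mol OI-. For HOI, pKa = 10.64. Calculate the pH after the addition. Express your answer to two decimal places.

After neutralization: n(HOI) = 0.217 mol, n(OI-) = 0.359 mol.
pH = pKa + log([A⁻]/[HA]) = 10.64 + log(0.359/0.217) = 10.64 +0.219

pH = 10.86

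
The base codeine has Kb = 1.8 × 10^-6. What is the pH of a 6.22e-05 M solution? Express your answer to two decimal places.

C18H21NO3 + H2O ⇌ C18H22NO3+ + OH-
Kb = [OH-]²/(6.22e-05 − [OH-]) = 1.8 × 10^-6
[OH-] is not negligible relative to C₀; solve [OH-]² + 1.8e-06·[OH-] − 1.12e-10 = 0.
[OH-] = (−Kb + √(Kb² + 4·Kb·C₀))/2 = 9.72 × 10^-6 M
pOH = 5.01, so pH = 14.00 − pOH = 8.99

pH = 8.99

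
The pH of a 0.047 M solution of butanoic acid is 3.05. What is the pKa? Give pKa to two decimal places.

pKa = 4.76

[H+] = 10^(-3.05) = 8.91 × 10^-4 M
At equilibrium [HA] = 0.047 − 8.91 × 10^-4 = 4.61 × 10^-2 M
Ka = [H+][A-]/[HA] = (8.91 × 10^-4)² / 4.61 × 10^-2 = 1.72 × 10^-5
pKa = -log(1.72 × 10^-5) = 4.76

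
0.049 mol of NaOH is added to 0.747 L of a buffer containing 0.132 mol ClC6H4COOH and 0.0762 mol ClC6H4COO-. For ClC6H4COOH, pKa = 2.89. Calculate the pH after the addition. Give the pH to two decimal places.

pH = 3.07

OH- converts ClC6H4COOH to ClC6H4COO-: ClC6H4COOH → 0.083 mol, ClC6H4COO- → 0.125 mol.
Henderson–Hasselbalch with mole ratio 0.125/0.083: pH = 2.89 + (+0.178)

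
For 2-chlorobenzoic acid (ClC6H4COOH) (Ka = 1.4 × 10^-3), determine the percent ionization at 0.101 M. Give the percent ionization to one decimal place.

ClC6H4COOH ⇌ ClC6H4COO- + H+; let x = [H+] at equilibrium.
Solve x² + 0.0014x − 0.000141 = 0 → x = 1.12 × 10^-2 M
Fraction ionized = 1.12 × 10^-2 / 0.101 = 0.1109 → 11.1%

11.1%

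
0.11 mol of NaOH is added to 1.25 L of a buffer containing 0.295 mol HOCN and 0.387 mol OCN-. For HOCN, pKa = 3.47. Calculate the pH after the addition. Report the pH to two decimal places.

After neutralization: n(HOCN) = 0.185 mol, n(OCN-) = 0.497 mol.
pH = pKa + log([A⁻]/[HA]) = 3.47 + log(0.497/0.185) = 3.47 +0.429

pH = 3.90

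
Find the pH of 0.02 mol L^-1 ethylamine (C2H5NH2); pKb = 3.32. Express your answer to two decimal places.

C2H5NH2 + H2O ⇌ C2H5NH3+ + OH-
Kb = 10^(−3.32) = 4.79 × 10^-4
Kb = [OH-]²/(0.02 − [OH-]) = 4.79 × 10^-4
[OH-] is not negligible relative to C₀; solve [OH-]² + 0.000479·[OH-] − 9.58e-06 = 0.
[OH-] = [−0.000479 + √(0.000479² + 3.83e-05)]/2 = 2.86 × 10^-3 M
pOH = 2.54, so pH = 14.00 − pOH = 11.46

pH = 11.46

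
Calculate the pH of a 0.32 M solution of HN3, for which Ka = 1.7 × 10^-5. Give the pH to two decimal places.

HN3 ⇌ N3- + H+
From the ICE table, Ka = x²/(0.32 − x) = 1.7 × 10^-5.
Neglecting x in the denominator: x = √(1.7 × 10^-5 × 0.32) = 2.33 × 10^-3 M
Check: 0.73% ionized — well under 5%, approximation valid.
pH = −log[H+] = −log(2.33 × 10^-3) = 2.63

pH = 2.63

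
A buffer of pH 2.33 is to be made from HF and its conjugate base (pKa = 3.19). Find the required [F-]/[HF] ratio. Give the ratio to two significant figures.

pH = pKa + log(r) ⇒ log(r) = 2.33 − 3.19 = -0.86
r = [F-]/[HF] = 10^(-0.86) = 0.138

ratio = 0.14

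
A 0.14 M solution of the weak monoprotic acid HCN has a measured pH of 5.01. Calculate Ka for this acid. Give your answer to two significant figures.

[H+] = 10^(-5.01) = 9.77 × 10^-6 M
At equilibrium [HA] = 0.14 − 9.77 × 10^-6 = 1.40 × 10^-1 M
Ka = [H+][A-]/[HA] = (9.77 × 10^-6)² / 1.40 × 10^-1 = 6.8 × 10^-10

Ka = 6.8 × 10^-10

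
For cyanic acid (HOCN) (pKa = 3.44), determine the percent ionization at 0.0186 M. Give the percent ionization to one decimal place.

HOCN ⇌ OCN- + H+; let x = [H+] at equilibrium.
Ka = 10^(−3.44) = 3.63 × 10^-4
Ka = x²/(C₀ − x); solving the quadratic gives x = 2.42 × 10^-3 M.
% ionization = x/C₀ × 100% = 2.42 × 10^-3/0.0186 × 100% = 13.0%

13.0%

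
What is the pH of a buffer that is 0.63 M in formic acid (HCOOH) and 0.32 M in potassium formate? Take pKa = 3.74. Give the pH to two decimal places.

Henderson–Hasselbalch: pH = pKa + log([HCOO-]/[HCOOH]) = 3.74 + log(0.32/0.63)
pH = 3.74 + (-0.294) = 3.45

pH = 3.45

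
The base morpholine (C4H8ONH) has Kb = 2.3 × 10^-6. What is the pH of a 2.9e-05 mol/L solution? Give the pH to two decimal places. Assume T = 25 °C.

pH = 8.85

C4H8ONH + H2O ⇌ C4H8ONH2+ + OH-
From the ICE table, Kb = [OH-]²/(2.9e-05 − [OH-]) = 2.3 × 10^-6.
The 5% rule fails; solving [OH-]² + Kb·[OH-] − Kb·C₀ = 0 exactly:
[OH-] = [−2.3e-06 + √(2.3e-06² + 2.67e-10)]/2 = 7.10 × 10^-6 M
pOH = 5.15, so pH = 14.00 − pOH = 8.85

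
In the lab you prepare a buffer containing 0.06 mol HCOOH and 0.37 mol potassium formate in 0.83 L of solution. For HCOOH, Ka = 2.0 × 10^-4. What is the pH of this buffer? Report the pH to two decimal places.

pKa = −log(2.0 × 10^-4) = 3.699
Using pH = pKa + log([base]/[acid]) with [base]/[acid] = 0.37/0.06:
pH = 3.699 + (+0.790) = 4.49

pH = 4.49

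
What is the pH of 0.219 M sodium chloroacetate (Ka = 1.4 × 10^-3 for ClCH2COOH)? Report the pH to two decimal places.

pH = 8.10

ClCH2COO- is the conjugate base of the weak acid ClCH2COOH.
Kb = Kw/Ka = 1.0×10^-14 / 1.4 × 10^-3 = 7.14 × 10^-12
Let x = [OH-] at equilibrium. Kb = x²/(0.219 − x).
Neglecting x in the denominator: x = √(7.14 × 10^-12 × 0.219) = 1.25 × 10^-6 M
Check: 0.00057% ionized — well under 5%, approximation valid.
pOH = 5.90, so pH = 14.00 − pOH = 8.10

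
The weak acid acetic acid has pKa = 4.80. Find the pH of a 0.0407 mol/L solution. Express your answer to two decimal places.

pH = 3.10

CH3COOH ⇌ CH3COO- + H+
Ka = 10^(−4.80) = 1.58 × 10^-5
Ka = [H+]²/(0.0407 − [H+]) = 1.58 × 10^-5
Assume [H+] ≪ 0.0407: [H+] ≈ √(1.58 × 10^-5 × 0.0407) = 8.02 × 10^-4 M
pH = −log[H+] = −log(8.02 × 10^-4) = 3.10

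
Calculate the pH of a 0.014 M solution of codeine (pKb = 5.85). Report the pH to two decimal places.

pH = 10.15

C18H21NO3 + H2O ⇌ C18H22NO3+ + OH-
Kb = 10^(−5.85) = 1.41 × 10^-6
From the ICE table, Kb = [OH-]²/(0.014 − [OH-]) = 1.41 × 10^-6.
Neglecting [OH-] in the denominator: [OH-] = √(1.41 × 10^-6 × 0.014) = 1.40 × 10^-4 M
([OH-]/C₀ = 1% < 5%, so the approximation holds.)
pOH = −log(1.40 × 10^-4) = 3.85; pH = 14.00 − 3.85 = 10.15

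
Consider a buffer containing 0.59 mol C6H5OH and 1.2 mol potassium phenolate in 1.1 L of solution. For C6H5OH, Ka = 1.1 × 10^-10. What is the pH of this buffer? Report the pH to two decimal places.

pKa = −log(1.1 × 10^-10) = 9.959
pH = pKa + log([A⁻]/[HA]) = 9.959 + log(1.2/0.59)
pH = 9.959 + (+0.308) = 10.27

pH = 10.27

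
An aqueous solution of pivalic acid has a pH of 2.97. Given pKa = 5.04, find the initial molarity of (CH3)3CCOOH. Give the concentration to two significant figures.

C₀ = 1.3 × 10^-1 M

[H+] = 10^(-2.97) = 1.07 × 10^-3 M = x
Ka = 10^(−5.04) = 9.12 × 10^-6
Ka = x²/(C₀ − x) ⇒ C₀ = x + x²/Ka
C₀ = 1.07 × 10^-3 + (1.07 × 10^-3)²/(9.12 × 10^-6) = 1.27 × 10^-1 M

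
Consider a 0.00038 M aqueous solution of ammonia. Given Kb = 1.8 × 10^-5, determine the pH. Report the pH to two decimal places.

pH = 9.87

NH3 + H2O ⇌ NH4+ + OH-
From the ICE table, Kb = [OH-]²/(0.00038 − [OH-]) = 1.8 × 10^-5.
[OH-] is not negligible relative to C₀; solve [OH-]² + 1.8e-05·[OH-] − 6.84e-09 = 0.
[OH-] = [−1.8e-05 + √(1.8e-05² + 2.74e-08)]/2 = 7.42 × 10^-5 M
pOH = 4.13, so pH = 14.00 − pOH = 9.87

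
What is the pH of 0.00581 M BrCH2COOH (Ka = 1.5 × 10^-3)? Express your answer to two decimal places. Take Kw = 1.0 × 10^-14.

pH = 2.64

BrCH2COOH ⇌ BrCH2COO- + H+
Ka = x²/(0.00581 − x) = 1.5 × 10^-3
Here C₀/Ka ≈ 3.87, so the small-x approximation fails. Use the quadratic:
x = (−Ka + √(Ka² + 4·Ka·C₀))/2 = 2.30 × 10^-3 M
pH = −log[H+] = −log(2.30 × 10^-3) = 2.64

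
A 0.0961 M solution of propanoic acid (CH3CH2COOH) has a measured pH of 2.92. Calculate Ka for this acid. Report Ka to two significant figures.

Ka = 1.5 × 10^-5

[H+] = 10^(-2.92) = 1.20 × 10^-3 M
At equilibrium [HA] = 0.0961 − 1.20 × 10^-3 = 9.49 × 10^-2 M
Ka = [H+][A-]/[HA] = (1.20 × 10^-3)² / 9.49 × 10^-2 = 1.5 × 10^-5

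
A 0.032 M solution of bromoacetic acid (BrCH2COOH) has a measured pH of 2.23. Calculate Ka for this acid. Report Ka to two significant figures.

[H+] = 10^(-2.23) = 5.89 × 10^-3 M
At equilibrium [HA] = 0.032 − 5.89 × 10^-3 = 2.61 × 10^-2 M
Ka = [H+][A-]/[HA] = (5.89 × 10^-3)² / 2.61 × 10^-2 = 1.3 × 10^-3

Ka = 1.3 × 10^-3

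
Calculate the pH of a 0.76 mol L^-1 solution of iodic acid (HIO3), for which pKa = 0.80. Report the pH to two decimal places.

pH = 0.56

HIO3 ⇌ IO3- + H+
Ka = 10^(−0.80) = 1.58 × 10^-1
Ka = [H+]²/(0.76 − [H+]) = 1.58 × 10^-1
Here C₀/Ka ≈ 4.81, so the small-[H+] approximation fails. Use the quadratic:
[H+] = (−Ka + √(Ka² + 4·Ka·C₀))/2 = 2.76 × 10^-1 M
pH = −log(2.76 × 10^-1) = 0.56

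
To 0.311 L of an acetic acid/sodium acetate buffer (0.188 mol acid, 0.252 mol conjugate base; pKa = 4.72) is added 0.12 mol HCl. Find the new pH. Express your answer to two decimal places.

pH = 4.35

Added H+ converts CH3COO- to CH3COOH: CH3COOH → 0.308 mol, CH3COO- → 0.132 mol.
pH = pKa + log([A⁻]/[HA]) = 4.72 + log(0.132/0.308) = 4.72 -0.368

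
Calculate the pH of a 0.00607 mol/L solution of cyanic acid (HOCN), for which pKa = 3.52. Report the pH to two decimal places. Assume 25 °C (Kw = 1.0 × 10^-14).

HOCN ⇌ OCN- + H+
Ka = 10^(−3.52) = 3.02 × 10^-4
Let x = [H+] at equilibrium. Ka = x²/(0.00607 − x).
The 5% rule fails; solving x² + Ka·x − Ka·C₀ = 0 exactly:
x = (−Ka + √(Ka² + 4·Ka·C₀))/2 = 1.21 × 10^-3 M
pH = −log[H+] = −log(1.21 × 10^-3) = 2.92

pH = 2.92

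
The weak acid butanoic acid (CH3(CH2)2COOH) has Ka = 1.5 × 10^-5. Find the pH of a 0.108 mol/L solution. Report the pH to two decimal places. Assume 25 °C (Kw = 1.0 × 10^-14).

CH3(CH2)2COOH ⇌ CH3(CH2)2COO- + H+
Let x = [H+] at equilibrium. Ka = x²/(0.108 − x).
Assume x ≪ 0.108: x ≈ √(1.5 × 10^-5 × 0.108) = 1.27 × 10^-3 M
(x/C₀ = 1.2% < 5%, so the approximation holds.)
pH = −log[H+] = −log(1.27 × 10^-3) = 2.90

pH = 2.90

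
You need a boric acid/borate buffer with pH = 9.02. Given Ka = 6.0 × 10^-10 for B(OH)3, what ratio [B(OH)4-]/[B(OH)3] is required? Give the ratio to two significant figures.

pKa = -log(6.0 × 10^-10) = 9.222
pH = pKa + log(r) ⇒ log(r) = 9.02 − 9.222 = -0.202
r = [B(OH)4-]/[B(OH)3] = 10^(-0.202) = 0.628

ratio = 0.63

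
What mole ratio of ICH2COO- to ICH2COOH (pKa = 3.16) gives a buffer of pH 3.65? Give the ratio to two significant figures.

pH = pKa + log(r) ⇒ log(r) = 3.65 − 3.16 = +0.49
r = [ICH2COO-]/[ICH2COOH] = 10^(+0.49) = 3.09

ratio = 3.1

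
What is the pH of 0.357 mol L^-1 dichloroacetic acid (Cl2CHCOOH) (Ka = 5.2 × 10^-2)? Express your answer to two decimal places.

Cl2CHCOOH ⇌ Cl2CHCOO- + H+
Ka = x²/(0.357 − x) = 5.2 × 10^-2
The 5% rule fails; solving x² + Ka·x − Ka·C₀ = 0 exactly:
x = [−0.052 + √(0.052² + 0.0743)]/2 = 1.13 × 10^-1 M
pH = −log[H+] = −log(1.13 × 10^-1) = 0.95

pH = 0.95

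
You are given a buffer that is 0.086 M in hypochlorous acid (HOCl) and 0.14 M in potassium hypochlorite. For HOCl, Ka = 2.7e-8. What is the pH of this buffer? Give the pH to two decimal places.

pKa = −log(2.7 × 10^-8) = 7.569
pH = pKa + log([A⁻]/[HA]) = 7.569 + log(0.14/0.086)
pH = 7.569 + (+0.212) = 7.78

pH = 7.78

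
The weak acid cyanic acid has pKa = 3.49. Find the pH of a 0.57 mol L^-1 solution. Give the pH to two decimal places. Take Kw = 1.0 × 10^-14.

pH = 1.87

HOCN ⇌ OCN- + H+
Ka = 10^(−3.49) = 3.24 × 10^-4
Let x = [H+] at equilibrium. Ka = x²/(0.57 − x).
Assume x ≪ 0.57: x ≈ √(3.24 × 10^-4 × 0.57) = 1.36 × 10^-2 M
(x/C₀ = 2.4% < 5%, so the approximation holds.)
pH = −log(1.36 × 10^-2) = 1.87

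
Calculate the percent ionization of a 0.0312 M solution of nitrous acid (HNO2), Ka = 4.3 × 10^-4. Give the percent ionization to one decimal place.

HNO2 ⇌ NO2- + H+; let x = [H+] at equilibrium.
Ka = x²/(C₀ − x); solving the quadratic gives x = 3.45 × 10^-3 M.
% ionization = x/C₀ × 100% = 3.45 × 10^-3/0.0312 × 100% = 11.1%

11.1%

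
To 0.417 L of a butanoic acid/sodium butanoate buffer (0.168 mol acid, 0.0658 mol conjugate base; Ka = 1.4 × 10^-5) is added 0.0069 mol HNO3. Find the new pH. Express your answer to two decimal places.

Added H+ converts CH3(CH2)2COO- to CH3(CH2)2COOH: CH3(CH2)2COOH → 0.175 mol, CH3(CH2)2COO- → 0.0589 mol.
pKa = −log(1.4 × 10^-5) = 4.854
pH = pKa + log([A⁻]/[HA]) = 4.854 + log(0.0589/0.175) = 4.854 -0.473

pH = 4.38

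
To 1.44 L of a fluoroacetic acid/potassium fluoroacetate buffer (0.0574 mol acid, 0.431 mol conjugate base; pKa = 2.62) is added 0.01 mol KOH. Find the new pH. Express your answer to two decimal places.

OH- converts FCH2COOH to FCH2COO-: FCH2COOH → 0.0474 mol, FCH2COO- → 0.441 mol.
pH = pKa + log(n_FCH2COO-/n_FCH2COOH) = 2.62 + log(0.441/0.0474) = 2.62 + (+0.969)

pH = 3.59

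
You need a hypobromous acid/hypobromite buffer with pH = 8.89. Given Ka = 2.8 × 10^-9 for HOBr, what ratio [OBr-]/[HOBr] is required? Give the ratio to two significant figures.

pKa = -log(2.8 × 10^-9) = 8.553
pH = pKa + log(r) ⇒ log(r) = 8.89 − 8.553 = +0.337
r = [OBr-]/[HOBr] = 10^(+0.337) = 2.17

ratio = 2.2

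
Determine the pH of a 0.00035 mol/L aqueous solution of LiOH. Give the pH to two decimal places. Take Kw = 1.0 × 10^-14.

LiOH is a strong base; [OH-] = 0.00035 M.
pOH = -log(0.00035) = 3.46
pH = 14.00 - 3.46 = 10.54

pH = 10.54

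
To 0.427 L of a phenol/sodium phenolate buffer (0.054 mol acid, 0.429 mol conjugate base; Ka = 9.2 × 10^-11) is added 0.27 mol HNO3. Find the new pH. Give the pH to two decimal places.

pH = 9.73

After neutralization: n(C6H5OH) = 0.324 mol, n(C6H5O-) = 0.159 mol.
pKa = −log(9.2 × 10^-11) = 10.036
pH = pKa + log([A⁻]/[HA]) = 10.036 + log(0.159/0.324) = 10.036 -0.309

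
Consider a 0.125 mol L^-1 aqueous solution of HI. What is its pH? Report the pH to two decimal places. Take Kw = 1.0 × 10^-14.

HI is a strong acid and dissociates completely, so [H+] = 0.125 M.
pH = -log(0.125) = 0.90

pH = 0.90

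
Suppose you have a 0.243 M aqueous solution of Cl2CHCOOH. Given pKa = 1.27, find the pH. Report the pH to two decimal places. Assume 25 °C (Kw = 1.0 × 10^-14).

pH = 1.04

Cl2CHCOOH ⇌ Cl2CHCOO- + H+
Ka = 10^(−1.27) = 5.37 × 10^-2
Ka = [H+]²/(0.243 − [H+]) = 5.37 × 10^-2
[H+] is not negligible relative to C₀; solve [H+]² + 0.0537·[H+] − 0.013 = 0.
[H+] = (−Ka + √(Ka² + 4·Ka·C₀))/2 = 9.05 × 10^-2 M
pH = −log[H+] = −log(9.05 × 10^-2) = 1.04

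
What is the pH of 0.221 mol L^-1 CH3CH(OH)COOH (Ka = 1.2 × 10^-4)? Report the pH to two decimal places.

CH3CH(OH)COOH ⇌ CH3CH(OH)COO- + H+
From the ICE table, Ka = [H+]²/(0.221 − [H+]) = 1.2 × 10^-4.
Neglecting [H+] in the denominator: [H+] = √(1.2 × 10^-4 × 0.221) = 5.15 × 10^-3 M
([H+]/C₀ = 2.3% < 5%, so the approximation holds.)
pH = −log[H+] = −log(5.15 × 10^-3) = 2.29

pH = 2.29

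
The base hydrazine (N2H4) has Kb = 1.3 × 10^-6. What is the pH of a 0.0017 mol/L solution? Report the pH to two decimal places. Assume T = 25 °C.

pH = 9.67

N2H4 + H2O ⇌ N2H5+ + OH-
From the ICE table, Kb = [OH-]²/(0.0017 − [OH-]) = 1.3 × 10^-6.
Neglecting [OH-] in the denominator: [OH-] = √(1.3 × 10^-6 × 0.0017) = 4.70 × 10^-5 M
Check: 2.8% ionized — well under 5%, approximation valid.
pOH = −log(4.70 × 10^-5) = 4.33; pH = 14.00 − 4.33 = 9.67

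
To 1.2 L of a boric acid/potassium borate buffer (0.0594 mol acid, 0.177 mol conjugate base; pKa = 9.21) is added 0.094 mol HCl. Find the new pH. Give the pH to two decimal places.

Added H+ converts B(OH)4- to B(OH)3: B(OH)3 → 0.153 mol, B(OH)4- → 0.083 mol.
Henderson–Hasselbalch with mole ratio 0.083/0.153: pH = 9.21 + (-0.266)

pH = 8.94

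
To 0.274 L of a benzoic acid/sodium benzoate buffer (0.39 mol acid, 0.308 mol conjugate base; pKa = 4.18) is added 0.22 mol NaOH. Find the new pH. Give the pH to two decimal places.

OH- converts C6H5COOH to C6H5COO-: C6H5COOH → 0.17 mol, C6H5COO- → 0.528 mol.
Henderson–Hasselbalch with mole ratio 0.528/0.17: pH = 4.18 + (+0.492)

pH = 4.67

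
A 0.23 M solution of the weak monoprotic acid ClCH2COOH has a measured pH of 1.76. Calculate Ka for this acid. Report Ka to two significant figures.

[H+] = 10^(-1.76) = 1.74 × 10^-2 M
At equilibrium [HA] = 0.23 − 1.74 × 10^-2 = 2.13 × 10^-1 M
Ka = [H+][A-]/[HA] = (1.74 × 10^-2)² / 2.13 × 10^-1 = 1.4 × 10^-3

Ka = 1.4 × 10^-3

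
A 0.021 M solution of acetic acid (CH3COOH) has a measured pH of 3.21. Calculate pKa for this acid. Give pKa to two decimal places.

pKa = 4.73

[H+] = 10^(-3.21) = 6.17 × 10^-4 M
At equilibrium [HA] = 0.021 − 6.17 × 10^-4 = 2.04 × 10^-2 M
Ka = [H+][A-]/[HA] = (6.17 × 10^-4)² / 2.04 × 10^-2 = 1.87 × 10^-5
pKa = -log(1.87 × 10^-5) = 4.73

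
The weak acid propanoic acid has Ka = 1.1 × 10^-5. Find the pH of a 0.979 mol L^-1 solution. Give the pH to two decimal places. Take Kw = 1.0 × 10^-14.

pH = 2.48

CH3CH2COOH ⇌ CH3CH2COO- + H+
From the ICE table, Ka = [H+]²/(0.979 − [H+]) = 1.1 × 10^-5.
Neglecting [H+] in the denominator: [H+] = √(1.1 × 10^-5 × 0.979) = 3.28 × 10^-3 M
([H+]/C₀ = 0.34% < 5%, so the approximation holds.)
pH = −log(3.28 × 10^-3) = 2.48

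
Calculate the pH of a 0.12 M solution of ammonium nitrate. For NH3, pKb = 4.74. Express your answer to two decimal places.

NH4+ is the conjugate acid of the weak base NH3.
Kb = 10^(−4.74) = 1.82 × 10^-5
Ka = Kw/Kb = 1.0×10^-14 / 1.82 × 10^-5 = 5.49 × 10^-10
From the ICE table, Ka = [H+]²/(0.12 − [H+]) = 5.49 × 10^-10.
Since Ka ≪ C₀, [H+] ≈ √(Ka·C₀) = 8.12 × 10^-6 M.
([H+]/C₀ = 0.0068% < 5%, so the approximation holds.)
pH = −log(8.12 × 10^-6) = 5.09

pH = 5.09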